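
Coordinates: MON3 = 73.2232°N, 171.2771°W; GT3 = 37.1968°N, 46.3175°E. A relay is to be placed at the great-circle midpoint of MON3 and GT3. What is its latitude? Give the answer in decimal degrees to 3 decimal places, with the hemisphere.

Bx = cos φ₂ cos Δλ = -0.631155,  By = cos φ₂ sin Δλ = -0.485960
φₘ = atan2(sin φ₁ + sin φ₂, √((cos φ₁ + Bx)² + By²)) = 69.16188°
λₘ = λ₁ + atan2(By, cos φ₁ + Bx) = 63.54623°

69.162°N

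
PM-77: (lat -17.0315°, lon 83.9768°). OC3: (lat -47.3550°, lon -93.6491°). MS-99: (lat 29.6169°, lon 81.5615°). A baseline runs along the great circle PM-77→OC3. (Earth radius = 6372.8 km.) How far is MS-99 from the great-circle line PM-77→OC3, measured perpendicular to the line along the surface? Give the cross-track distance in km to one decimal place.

377.7 km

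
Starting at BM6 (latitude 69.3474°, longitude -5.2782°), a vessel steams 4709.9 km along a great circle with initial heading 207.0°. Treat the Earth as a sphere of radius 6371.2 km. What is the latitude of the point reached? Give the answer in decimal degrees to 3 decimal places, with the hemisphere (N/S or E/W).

δ = d/R = 4709.9/6371.2 = 0.739248 rad
φ₂ = arcsin(sin φ₁ cos δ + cos φ₁ sin δ cos θ)
   = arcsin(0.93574·0.73898 + 0.35270·0.67373·-0.89101) = 28.66968°
λ₂ = λ₁ + atan2(sin θ sin δ cos φ₁, cos δ − sin φ₁ sin φ₂) = -25.68037°

28.670°N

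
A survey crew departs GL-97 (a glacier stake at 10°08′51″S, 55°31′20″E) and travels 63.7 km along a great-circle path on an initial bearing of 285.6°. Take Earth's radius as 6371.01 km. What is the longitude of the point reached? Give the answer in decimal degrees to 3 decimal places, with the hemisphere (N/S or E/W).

GL-97: φ = -10.14750°, λ = +55.52222°
δ = d/R = 63.7/6371.01 = 0.009998 rad
φ₂ = arcsin(sin φ₁ cos δ + cos φ₁ sin δ cos θ)
   = arcsin(-0.17618·0.99995 + 0.98436·0.01000·0.26892) = -9.99297°
λ₂ = λ₁ + atan2(sin θ sin δ cos φ₁, cos δ − sin φ₁ sin φ₂) = 54.96196°

54.962°E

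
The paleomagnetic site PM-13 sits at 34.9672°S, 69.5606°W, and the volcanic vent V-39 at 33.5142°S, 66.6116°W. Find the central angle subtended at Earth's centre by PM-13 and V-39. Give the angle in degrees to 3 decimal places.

2.838°

Δφ = 1.4530°,  Δλ = 2.9490°
a = sin²(Δφ/2) + cos φ₁ cos φ₂ sin²(Δλ/2) = 0.000613
c = 2·arcsin(√a) = 0.049530 rad = 2.8378°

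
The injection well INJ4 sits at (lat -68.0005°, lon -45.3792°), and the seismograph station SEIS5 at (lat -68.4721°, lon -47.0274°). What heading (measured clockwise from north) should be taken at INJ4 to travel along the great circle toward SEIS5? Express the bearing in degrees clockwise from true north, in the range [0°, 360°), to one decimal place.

231.6°

Δλ = -1.6482°
y = sin Δλ · cos φ₂ = -0.010555
x = cos φ₁ sin φ₂ − sin φ₁ cos φ₂ cos Δλ = -0.008372
θ = atan2(y, x) = -128.4207° → 231.5793° (mod 360°)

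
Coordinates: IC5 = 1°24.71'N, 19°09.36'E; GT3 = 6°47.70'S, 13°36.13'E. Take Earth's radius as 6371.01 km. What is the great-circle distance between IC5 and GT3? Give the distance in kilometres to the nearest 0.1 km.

1101.2 km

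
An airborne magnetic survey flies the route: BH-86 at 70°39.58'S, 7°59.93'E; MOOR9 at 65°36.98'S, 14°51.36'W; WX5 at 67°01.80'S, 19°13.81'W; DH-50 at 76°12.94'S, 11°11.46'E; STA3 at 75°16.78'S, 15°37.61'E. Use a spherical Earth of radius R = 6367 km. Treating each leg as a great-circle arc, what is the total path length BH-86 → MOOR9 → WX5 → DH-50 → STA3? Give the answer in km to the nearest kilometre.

2944 km

BH-86: φ = -70.65967°, λ = +7.99883°
MOOR9: φ = -65.61633°, λ = -14.85600°
WX5: φ = -67.03000°, λ = -19.23017°
DH-50: φ = -76.21567°, λ = +11.19100°
STA3: φ = -75.27967°, λ = +15.62683°
BH-86→MOOR9: c = 0.171121 rad, d = 1089.53 km
MOOR9→WX5: c = 0.039338 rad, d = 250.47 km
WX5→DH-50: c = 0.226872 rad, d = 1444.49 km
DH-50→STA3: c = 0.025092 rad, d = 159.76 km
Total = 1089.53 + 250.47 + 1444.49 + 159.76 = 2944.25 km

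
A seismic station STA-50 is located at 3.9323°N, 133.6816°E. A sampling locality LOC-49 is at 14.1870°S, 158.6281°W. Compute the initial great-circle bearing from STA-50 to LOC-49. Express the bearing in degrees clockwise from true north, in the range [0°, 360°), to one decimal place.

Δλ = 67.6903°
y = sin Δλ · cos φ₂ = 0.896929
x = cos φ₁ sin φ₂ − sin φ₁ cos φ₂ cos Δλ = -0.269749
θ = atan2(y, x) = 106.7385° → 106.7385° (mod 360°)

106.7°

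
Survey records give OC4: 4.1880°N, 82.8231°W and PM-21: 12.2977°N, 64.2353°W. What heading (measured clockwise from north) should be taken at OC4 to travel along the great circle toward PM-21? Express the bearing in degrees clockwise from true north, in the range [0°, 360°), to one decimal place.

65.1°

Δλ = 18.5878°
y = sin Δλ · cos φ₂ = 0.311443
x = cos φ₁ sin φ₂ − sin φ₁ cos φ₂ cos Δλ = 0.144791
θ = atan2(y, x) = 65.0661° → 65.0661° (mod 360°)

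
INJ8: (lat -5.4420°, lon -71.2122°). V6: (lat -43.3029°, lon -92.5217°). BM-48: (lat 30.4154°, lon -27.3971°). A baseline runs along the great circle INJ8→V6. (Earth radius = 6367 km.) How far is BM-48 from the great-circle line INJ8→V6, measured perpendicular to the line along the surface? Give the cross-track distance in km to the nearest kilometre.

2125 km

δ₁₃ = central angle INJ8→BM-48 = 0.962519 rad  (haversine)
θ₁₃ = bearing INJ8→BM-48 = 46.681°,  θ₁₂ = bearing INJ8→V6 = 203.152°
dₓₜ = R·arcsin(sin δ₁₃ · sin(θ₁₃ − θ₁₂)) = 6367·arcsin(0.82063·sin(-156.471°)) = -2125.140 km
|dₓₜ| = 2125.140 km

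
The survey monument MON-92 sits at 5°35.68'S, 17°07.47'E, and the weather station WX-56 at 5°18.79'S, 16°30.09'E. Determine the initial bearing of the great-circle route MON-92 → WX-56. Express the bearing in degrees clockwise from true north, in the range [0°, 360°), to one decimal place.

294.4°

MON-92: φ = -5.59467°, λ = +17.12450°
WX-56: φ = -5.31317°, λ = +16.50150°
Δλ = -0.6230°
y = sin Δλ · cos φ₂ = -0.010826
x = cos φ₁ sin φ₂ − sin φ₁ cos φ₂ cos Δλ = 0.004907
θ = atan2(y, x) = -65.6165° → 294.3835° (mod 360°)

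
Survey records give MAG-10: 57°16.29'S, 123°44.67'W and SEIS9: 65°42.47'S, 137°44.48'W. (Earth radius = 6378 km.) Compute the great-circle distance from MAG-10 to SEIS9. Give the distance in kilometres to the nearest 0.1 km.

MAG-10: φ = -57.27150°, λ = -123.74450°
SEIS9: φ = -65.70783°, λ = -137.74133°
Δφ = -8.4363°,  Δλ = -13.9968°
a = sin²(Δφ/2) + cos φ₁ cos φ₂ sin²(Δλ/2) = 0.008712
c = 2·arcsin(√a) = 0.186950 rad = 10.7115°
d = R·c = 6378 × 0.186950 = 1192.4 km

1192.4 km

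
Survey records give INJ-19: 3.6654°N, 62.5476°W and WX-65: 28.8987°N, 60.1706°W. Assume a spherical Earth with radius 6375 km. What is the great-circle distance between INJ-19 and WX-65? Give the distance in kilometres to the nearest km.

Δφ = 25.2333°,  Δλ = 2.3770°
a = sin²(Δφ/2) + cos φ₁ cos φ₂ sin²(Δλ/2) = 0.048086
c = 2·arcsin(√a) = 0.442164 rad = 25.3341°
d = R·c = 6375 × 0.442164 = 2818.8 km

2819 km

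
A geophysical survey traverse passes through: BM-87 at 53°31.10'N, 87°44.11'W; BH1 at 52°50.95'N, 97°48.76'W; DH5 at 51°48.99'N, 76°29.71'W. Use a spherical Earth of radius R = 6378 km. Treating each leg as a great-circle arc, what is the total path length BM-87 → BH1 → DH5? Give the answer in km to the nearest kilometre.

2125 km

BM-87: φ = +53.51833°, λ = -87.73517°
BH1: φ = +52.84917°, λ = -97.81267°
DH5: φ = +51.81650°, λ = -76.49517°
BM-87→BH1: c = 0.105954 rad, d = 675.78 km
BH1→DH5: c = 0.227229 rad, d = 1449.26 km
Total = 675.78 + 1449.26 = 2125.04 km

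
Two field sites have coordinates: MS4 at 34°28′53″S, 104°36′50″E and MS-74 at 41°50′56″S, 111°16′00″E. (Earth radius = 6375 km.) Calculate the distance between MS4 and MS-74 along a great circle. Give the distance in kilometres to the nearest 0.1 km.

1004.6 km

MS4: φ = -34.48139°, λ = +104.61389°
MS-74: φ = -41.84889°, λ = +111.26667°
Δφ = -7.3675°,  Δλ = 6.6528°
a = sin²(Δφ/2) + cos φ₁ cos φ₂ sin²(Δλ/2) = 0.006195
c = 2·arcsin(√a) = 0.157583 rad = 9.0289°
d = R·c = 6375 × 0.157583 = 1004.6 km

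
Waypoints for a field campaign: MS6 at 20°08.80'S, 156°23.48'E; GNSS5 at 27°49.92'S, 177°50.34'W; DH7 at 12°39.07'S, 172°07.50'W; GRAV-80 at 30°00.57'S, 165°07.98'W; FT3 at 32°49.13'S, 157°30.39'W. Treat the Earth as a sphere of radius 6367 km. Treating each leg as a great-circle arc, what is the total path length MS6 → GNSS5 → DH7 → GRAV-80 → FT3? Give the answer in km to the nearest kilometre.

7380 km

MS6: φ = -20.14667°, λ = +156.39133°
GNSS5: φ = -27.83200°, λ = -177.83900°
DH7: φ = -12.65117°, λ = -172.12500°
GRAV-80: φ = -30.00950°, λ = -165.13300°
FT3: φ = -32.81883°, λ = -157.50650°
MS6→GNSS5: c = 0.431231 rad, d = 2745.65 km
GNSS5→DH7: c = 0.280862 rad, d = 1788.25 km
DH7→GRAV-80: c = 0.323357 rad, d = 2058.82 km
GRAV-80→FT3: c = 0.123684 rad, d = 787.50 km
Total = 2745.65 + 1788.25 + 2058.82 + 787.50 = 7380.20 km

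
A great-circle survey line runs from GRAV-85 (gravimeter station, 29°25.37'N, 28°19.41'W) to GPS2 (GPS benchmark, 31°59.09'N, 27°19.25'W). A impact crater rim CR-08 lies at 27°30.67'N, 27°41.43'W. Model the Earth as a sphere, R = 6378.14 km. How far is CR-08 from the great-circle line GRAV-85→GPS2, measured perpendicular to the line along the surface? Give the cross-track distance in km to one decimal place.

GRAV-85: φ = +29.42283°, λ = -28.32350°
GPS2: φ = +31.98483°, λ = -27.32083°
CR-08: φ = +27.51117°, λ = -27.69050°
δ₁₃ = central angle GRAV-85→CR-08 = 0.034749 rad  (haversine)
θ₁₃ = bearing GRAV-85→CR-08 = 163.619°,  θ₁₂ = bearing GRAV-85→GPS2 = 18.344°
dₓₜ = R·arcsin(sin δ₁₃ · sin(θ₁₃ − θ₁₂)) = 6378.14·arcsin(0.03474·sin(145.275°)) = 126.237 km
|dₓₜ| = 126.237 km

126.2 km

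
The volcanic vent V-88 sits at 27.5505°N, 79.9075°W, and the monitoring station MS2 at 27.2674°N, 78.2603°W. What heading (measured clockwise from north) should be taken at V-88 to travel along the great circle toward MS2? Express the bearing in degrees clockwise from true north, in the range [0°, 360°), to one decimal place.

Δλ = 1.6472°
y = sin Δλ · cos φ₂ = 0.025551
x = cos φ₁ sin φ₂ − sin φ₁ cos φ₂ cos Δλ = -0.004771
θ = atan2(y, x) = 100.5770° → 100.5770° (mod 360°)

100.6°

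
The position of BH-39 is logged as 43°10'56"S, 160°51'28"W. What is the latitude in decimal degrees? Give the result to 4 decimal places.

43° + 10′/60 + 56″/3600 = 43 + 0.16667 + 0.01556 = 43.1822°

43.1822°S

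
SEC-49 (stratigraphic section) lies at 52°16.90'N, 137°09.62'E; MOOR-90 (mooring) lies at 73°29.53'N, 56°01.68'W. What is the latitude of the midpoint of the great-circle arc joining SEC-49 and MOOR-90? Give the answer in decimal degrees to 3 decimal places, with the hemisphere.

SEC-49: φ = +52.28167°, λ = +137.16033°
MOOR-90: φ = +73.49217°, λ = -56.02800°
Bx = cos φ₂ cos Δλ = -0.276652,  By = cos φ₂ sin Δλ = 0.064829
φₘ = atan2(sin φ₁ + sin φ₂, √((cos φ₁ + Bx)² + By²)) = 78.96175°
λₘ = λ₁ + atan2(By, cos φ₁ + Bx) = 148.10867°

78.962°N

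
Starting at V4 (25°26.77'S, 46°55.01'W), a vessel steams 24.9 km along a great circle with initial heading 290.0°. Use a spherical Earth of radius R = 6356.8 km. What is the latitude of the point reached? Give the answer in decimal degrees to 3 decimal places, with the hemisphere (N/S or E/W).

25.369°S

V4: φ = -25.44617°, λ = -46.91683°
δ = d/R = 24.9/6356.8 = 0.003917 rad
φ₂ = arcsin(sin φ₁ cos δ + cos φ₁ sin δ cos θ)
   = arcsin(-0.42966·0.99999 + 0.90299·0.00392·0.34202) = -25.36922°
λ₂ = λ₁ + atan2(sin θ sin δ cos φ₁, cos δ − sin φ₁ sin φ₂) = -47.15024°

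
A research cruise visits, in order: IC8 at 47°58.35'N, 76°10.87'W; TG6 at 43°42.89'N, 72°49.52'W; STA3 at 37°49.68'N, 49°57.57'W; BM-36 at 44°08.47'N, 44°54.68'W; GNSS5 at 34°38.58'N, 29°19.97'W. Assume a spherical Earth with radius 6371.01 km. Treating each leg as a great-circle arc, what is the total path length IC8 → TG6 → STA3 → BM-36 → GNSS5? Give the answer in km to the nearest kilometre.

IC8: φ = +47.97250°, λ = -76.18117°
TG6: φ = +43.71483°, λ = -72.82533°
STA3: φ = +37.82800°, λ = -49.95950°
BM-36: φ = +44.14117°, λ = -44.91133°
GNSS5: φ = +34.64300°, λ = -29.33283°
IC8→TG6: c = 0.084754 rad, d = 539.97 km
TG6→STA3: c = 0.317997 rad, d = 2025.96 km
STA3→BM-36: c = 0.128642 rad, d = 819.58 km
BM-36→GNSS5: c = 0.266868 rad, d = 1700.22 km
Total = 539.97 + 2025.96 + 819.58 + 1700.22 = 5085.73 km

5086 km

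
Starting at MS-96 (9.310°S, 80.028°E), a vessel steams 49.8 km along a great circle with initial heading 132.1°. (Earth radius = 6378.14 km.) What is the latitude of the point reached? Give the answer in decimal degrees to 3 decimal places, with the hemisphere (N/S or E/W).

δ = d/R = 49.8/6378.14 = 0.007808 rad
φ₂ = arcsin(sin φ₁ cos δ + cos φ₁ sin δ cos θ)
   = arcsin(-0.16178·0.99997 + 0.98683·0.00781·-0.67043) = -9.60976°
λ₂ = λ₁ + atan2(sin θ sin δ cos φ₁, cos δ − sin φ₁ sin φ₂) = 80.36465°

9.610°S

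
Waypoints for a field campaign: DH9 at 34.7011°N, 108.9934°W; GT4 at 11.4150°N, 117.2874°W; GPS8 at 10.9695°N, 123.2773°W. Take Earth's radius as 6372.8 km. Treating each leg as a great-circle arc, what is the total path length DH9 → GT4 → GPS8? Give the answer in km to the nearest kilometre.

3378 km

DH9→GT4: c = 0.427238 rad, d = 2722.70 km
GT4→GPS8: c = 0.102847 rad, d = 655.43 km
Total = 2722.70 + 655.43 = 3378.13 km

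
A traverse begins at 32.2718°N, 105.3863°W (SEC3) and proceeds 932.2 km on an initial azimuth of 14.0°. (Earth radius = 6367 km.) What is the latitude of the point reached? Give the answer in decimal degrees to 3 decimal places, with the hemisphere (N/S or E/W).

40.384°N

δ = d/R = 932.2/6367 = 0.146411 rad
φ₂ = arcsin(sin φ₁ cos δ + cos φ₁ sin δ cos θ)
   = arcsin(0.53394·0.98930 + 0.84552·0.14589·0.97030) = 40.38436°
λ₂ = λ₁ + atan2(sin θ sin δ cos φ₁, cos δ − sin φ₁ sin φ₂) = -102.73058°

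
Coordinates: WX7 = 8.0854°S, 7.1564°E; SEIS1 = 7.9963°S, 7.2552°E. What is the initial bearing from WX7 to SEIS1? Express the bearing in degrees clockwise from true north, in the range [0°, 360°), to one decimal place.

Δλ = 0.0988°
y = sin Δλ · cos φ₂ = 0.001708
x = cos φ₁ sin φ₂ − sin φ₁ cos φ₂ cos Δλ = 0.001555
θ = atan2(y, x) = 47.6804° → 47.6804° (mod 360°)

47.7°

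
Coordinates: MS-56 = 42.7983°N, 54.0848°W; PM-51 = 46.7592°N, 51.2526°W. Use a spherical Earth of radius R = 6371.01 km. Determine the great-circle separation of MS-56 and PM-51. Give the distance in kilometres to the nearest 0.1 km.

493.8 km

Δφ = 3.9609°,  Δλ = 2.8322°
a = sin²(Δφ/2) + cos φ₁ cos φ₂ sin²(Δλ/2) = 0.001501
c = 2·arcsin(√a) = 0.077512 rad = 4.4411°
d = R·c = 6371.01 × 0.077512 = 493.8 km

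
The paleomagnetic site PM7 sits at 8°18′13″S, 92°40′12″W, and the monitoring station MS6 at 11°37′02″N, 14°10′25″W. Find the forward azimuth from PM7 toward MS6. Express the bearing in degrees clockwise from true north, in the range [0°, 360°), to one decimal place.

PM7: φ = -8.30361°, λ = -92.67000°
MS6: φ = +11.61722°, λ = -14.17361°
Δλ = 78.4964°
y = sin Δλ · cos φ₂ = 0.959838
x = cos φ₁ sin φ₂ − sin φ₁ cos φ₂ cos Δλ = 0.227473
θ = atan2(y, x) = 76.6674° → 76.6674° (mod 360°)

76.7°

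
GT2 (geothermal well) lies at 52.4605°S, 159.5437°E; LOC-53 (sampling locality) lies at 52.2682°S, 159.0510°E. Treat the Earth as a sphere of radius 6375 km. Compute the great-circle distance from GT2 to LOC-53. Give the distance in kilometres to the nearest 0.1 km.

39.7 km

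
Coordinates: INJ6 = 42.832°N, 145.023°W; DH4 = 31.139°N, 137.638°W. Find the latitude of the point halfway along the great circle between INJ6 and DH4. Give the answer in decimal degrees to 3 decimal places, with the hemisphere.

37.042°N

Bx = cos φ₂ cos Δλ = 0.848815,  By = cos φ₂ sin Δλ = 0.110016
φₘ = atan2(sin φ₁ + sin φ₂, √((cos φ₁ + Bx)² + By²)) = 37.04239°
λₘ = λ₁ + atan2(By, cos φ₁ + Bx) = -141.04534°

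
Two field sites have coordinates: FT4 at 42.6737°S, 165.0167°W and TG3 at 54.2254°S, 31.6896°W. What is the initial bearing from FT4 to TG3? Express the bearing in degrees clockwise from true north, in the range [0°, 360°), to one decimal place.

Δλ = 133.3271°
y = sin Δλ · cos φ₂ = 0.425265
x = cos φ₁ sin φ₂ − sin φ₁ cos φ₂ cos Δλ = -0.868400
θ = atan2(y, x) = 153.9085° → 153.9085° (mod 360°)

153.9°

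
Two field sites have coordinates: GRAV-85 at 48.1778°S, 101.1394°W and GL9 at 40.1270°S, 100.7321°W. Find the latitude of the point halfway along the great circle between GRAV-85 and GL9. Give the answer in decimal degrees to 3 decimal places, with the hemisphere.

44.153°S

Bx = cos φ₂ cos Δλ = 0.764598,  By = cos φ₂ sin Δλ = 0.005435
φₘ = atan2(sin φ₁ + sin φ₂, √((cos φ₁ + Bx)² + By²)) = -44.15258°
λₘ = λ₁ + atan2(By, cos φ₁ + Bx) = -100.92184°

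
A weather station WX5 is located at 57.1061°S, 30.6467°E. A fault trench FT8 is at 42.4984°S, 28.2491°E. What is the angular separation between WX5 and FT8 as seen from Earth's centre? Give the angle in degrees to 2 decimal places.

14.69°

Δφ = 14.6077°,  Δλ = -2.3976°
a = sin²(Δφ/2) + cos φ₁ cos φ₂ sin²(Δλ/2) = 0.016338
c = 2·arcsin(√a) = 0.256339 rad = 14.6871°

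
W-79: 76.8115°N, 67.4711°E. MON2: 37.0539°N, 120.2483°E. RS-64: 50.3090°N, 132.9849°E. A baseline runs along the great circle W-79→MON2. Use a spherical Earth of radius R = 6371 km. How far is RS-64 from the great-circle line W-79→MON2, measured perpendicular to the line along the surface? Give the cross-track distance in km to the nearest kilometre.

1261 km

δ₁₃ = central angle W-79→RS-64 = 0.627330 rad  (haversine)
θ₁₃ = bearing W-79→RS-64 = 98.046°,  θ₁₂ = bearing W-79→MON2 = 117.623°
dₓₜ = R·arcsin(sin δ₁₃ · sin(θ₁₃ − θ₁₂)) = 6371·arcsin(0.58699·sin(-19.577°)) = -1261.315 km
|dₓₜ| = 1261.315 km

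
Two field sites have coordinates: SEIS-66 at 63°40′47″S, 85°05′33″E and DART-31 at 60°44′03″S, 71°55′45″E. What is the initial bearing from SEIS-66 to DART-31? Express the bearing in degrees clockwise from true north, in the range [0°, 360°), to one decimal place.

SEIS-66: φ = -63.67972°, λ = +85.09250°
DART-31: φ = -60.73417°, λ = +71.92917°
Δλ = -13.1633°
y = sin Δλ · cos φ₂ = -0.111328
x = cos φ₁ sin φ₂ − sin φ₁ cos φ₂ cos Δλ = 0.039874
θ = atan2(y, x) = -70.2942° → 289.7058° (mod 360°)

289.7°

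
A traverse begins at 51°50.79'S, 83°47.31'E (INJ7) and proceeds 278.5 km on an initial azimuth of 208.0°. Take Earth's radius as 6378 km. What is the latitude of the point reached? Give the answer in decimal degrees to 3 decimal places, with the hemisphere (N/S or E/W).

INJ7: φ = -51.84650°, λ = +83.78850°
δ = d/R = 278.5/6378 = 0.043666 rad
φ₂ = arcsin(sin φ₁ cos δ + cos φ₁ sin δ cos θ)
   = arcsin(-0.78636·0.99905 + 0.61777·0.04365·-0.88295) = -54.03923°
λ₂ = λ₁ + atan2(sin θ sin δ cos φ₁, cos δ − sin φ₁ sin φ₂) = 81.78858°

54.039°S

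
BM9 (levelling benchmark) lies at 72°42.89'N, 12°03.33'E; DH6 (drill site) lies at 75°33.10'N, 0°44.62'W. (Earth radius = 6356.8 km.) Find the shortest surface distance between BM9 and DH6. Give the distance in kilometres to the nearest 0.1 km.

BM9: φ = +72.71483°, λ = +12.05550°
DH6: φ = +75.55167°, λ = -0.74367°
Δφ = 2.8368°,  Δλ = -12.7992°
a = sin²(Δφ/2) + cos φ₁ cos φ₂ sin²(Δλ/2) = 0.001534
c = 2·arcsin(√a) = 0.078347 rad = 4.4889°
d = R·c = 6356.8 × 0.078347 = 498.0 km

498.0 km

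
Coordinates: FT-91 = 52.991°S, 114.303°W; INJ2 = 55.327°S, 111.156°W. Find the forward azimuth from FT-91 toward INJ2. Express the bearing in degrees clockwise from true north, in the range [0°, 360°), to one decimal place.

Δλ = 3.1470°
y = sin Δλ · cos φ₂ = 0.031231
x = cos φ₁ sin φ₂ − sin φ₁ cos φ₂ cos Δλ = -0.041445
θ = atan2(y, x) = 142.9998° → 142.9998° (mod 360°)

143.0°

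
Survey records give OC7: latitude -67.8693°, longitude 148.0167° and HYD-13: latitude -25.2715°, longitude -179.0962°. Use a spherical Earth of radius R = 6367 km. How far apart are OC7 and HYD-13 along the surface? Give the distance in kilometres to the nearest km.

Δφ = 42.5978°,  Δλ = 32.8871°
a = sin²(Δφ/2) + cos φ₁ cos φ₂ sin²(Δλ/2) = 0.159236
c = 2·arcsin(√a) = 0.820947 rad = 47.0368°
d = R·c = 6367 × 0.820947 = 5227.0 km

5227 km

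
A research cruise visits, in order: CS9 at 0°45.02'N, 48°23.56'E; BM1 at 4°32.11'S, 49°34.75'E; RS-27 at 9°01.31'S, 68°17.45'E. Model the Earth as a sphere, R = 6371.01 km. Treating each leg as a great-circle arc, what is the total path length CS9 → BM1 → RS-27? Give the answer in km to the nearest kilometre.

CS9: φ = +0.75033°, λ = +48.39267°
BM1: φ = -4.53517°, λ = +49.57917°
RS-27: φ = -9.02183°, λ = +68.29083°
CS9→BM1: c = 0.094541 rad, d = 602.32 km
BM1→RS-27: c = 0.333514 rad, d = 2124.82 km
Total = 602.32 + 2124.82 = 2727.14 km

2727 km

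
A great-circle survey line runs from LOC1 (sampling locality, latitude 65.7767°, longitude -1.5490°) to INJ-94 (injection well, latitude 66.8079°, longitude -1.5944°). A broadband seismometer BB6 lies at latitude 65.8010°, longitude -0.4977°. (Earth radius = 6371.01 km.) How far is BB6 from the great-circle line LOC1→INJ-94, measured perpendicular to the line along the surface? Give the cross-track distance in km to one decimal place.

δ₁₃ = central angle LOC1→BB6 = 0.007537 rad  (haversine)
θ₁₃ = bearing LOC1→BB6 = 86.295°,  θ₁₂ = bearing LOC1→INJ-94 = 359.007°
dₓₜ = R·arcsin(sin δ₁₃ · sin(θ₁₃ − θ₁₂)) = 6371.01·arcsin(0.00754·sin(-272.712°)) = 47.962 km
|dₓₜ| = 47.962 km

48.0 km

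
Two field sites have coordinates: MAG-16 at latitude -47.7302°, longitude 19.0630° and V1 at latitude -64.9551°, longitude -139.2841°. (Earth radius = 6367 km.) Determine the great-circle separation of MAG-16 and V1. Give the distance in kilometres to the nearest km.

Δφ = -17.2249°,  Δλ = -158.3471°
a = sin²(Δφ/2) + cos φ₁ cos φ₂ sin²(Δλ/2) = 0.297119
c = 2·arcsin(√a) = 1.152984 rad = 66.0611°
d = R·c = 6367 × 1.152984 = 7341.1 km

7341 km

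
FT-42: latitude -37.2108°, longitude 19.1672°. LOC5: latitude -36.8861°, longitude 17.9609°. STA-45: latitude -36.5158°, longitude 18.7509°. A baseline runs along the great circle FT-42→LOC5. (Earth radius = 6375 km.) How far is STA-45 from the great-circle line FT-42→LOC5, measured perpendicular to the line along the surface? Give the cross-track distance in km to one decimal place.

δ₁₃ = central angle FT-42→STA-45 = 0.013451 rad  (haversine)
θ₁₃ = bearing FT-42→STA-45 = 334.269°,  θ₁₂ = bearing FT-42→LOC5 = 288.273°
dₓₜ = R·arcsin(sin δ₁₃ · sin(θ₁₃ − θ₁₂)) = 6375·arcsin(0.01345·sin(45.997°)) = 61.679 km
|dₓₜ| = 61.679 km

61.7 km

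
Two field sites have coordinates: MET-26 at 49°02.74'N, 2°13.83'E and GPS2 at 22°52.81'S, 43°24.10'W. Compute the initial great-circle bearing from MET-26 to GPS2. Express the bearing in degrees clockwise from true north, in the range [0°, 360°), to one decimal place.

MET-26: φ = +49.04567°, λ = +2.23050°
GPS2: φ = -22.88017°, λ = -43.40167°
Δλ = -45.6322°
y = sin Δλ · cos φ₂ = -0.658620
x = cos φ₁ sin φ₂ − sin φ₁ cos φ₂ cos Δλ = -0.741399
θ = atan2(y, x) = -138.3838° → 221.6162° (mod 360°)

221.6°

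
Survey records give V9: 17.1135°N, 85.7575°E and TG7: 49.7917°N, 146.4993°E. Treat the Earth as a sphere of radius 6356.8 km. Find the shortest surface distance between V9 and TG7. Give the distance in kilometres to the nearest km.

6462 km

Δφ = 32.6782°,  Δλ = 60.7418°
a = sin²(Δφ/2) + cos φ₁ cos φ₂ sin²(Δλ/2) = 0.236860
c = 2·arcsin(√a) = 1.016576 rad = 58.2455°
d = R·c = 6356.8 × 1.016576 = 6462.2 km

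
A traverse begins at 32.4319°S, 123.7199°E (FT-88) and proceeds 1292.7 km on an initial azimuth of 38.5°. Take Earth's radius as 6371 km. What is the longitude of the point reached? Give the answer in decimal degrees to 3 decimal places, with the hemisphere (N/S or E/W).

δ = d/R = 1292.7/6371 = 0.202904 rad
φ₂ = arcsin(sin φ₁ cos δ + cos φ₁ sin δ cos θ)
   = arcsin(-0.53630·0.97949 + 0.84403·0.20151·0.78261) = -23.09057°
λ₂ = λ₁ + atan2(sin θ sin δ cos φ₁, cos δ − sin φ₁ sin φ₂) = 131.55780°

131.558°E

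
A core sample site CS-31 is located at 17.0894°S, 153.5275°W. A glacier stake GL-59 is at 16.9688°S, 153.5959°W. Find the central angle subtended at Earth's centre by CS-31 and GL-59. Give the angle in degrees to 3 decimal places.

0.137°

Δφ = 0.1206°,  Δλ = -0.0684°
a = sin²(Δφ/2) + cos φ₁ cos φ₂ sin²(Δλ/2) = 0.000001
c = 2·arcsin(√a) = 0.002394 rad = 0.1372°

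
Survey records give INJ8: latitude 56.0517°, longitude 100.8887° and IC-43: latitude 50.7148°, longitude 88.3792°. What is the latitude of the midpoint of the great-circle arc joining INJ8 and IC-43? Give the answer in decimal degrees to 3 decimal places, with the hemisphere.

53.546°N

Bx = cos φ₂ cos Δλ = 0.618149,  By = cos φ₂ sin Δλ = -0.137148
φₘ = atan2(sin φ₁ + sin φ₂, √((cos φ₁ + Bx)² + By²)) = 53.54623°
λₘ = λ₁ + atan2(By, cos φ₁ + Bx) = 94.24011°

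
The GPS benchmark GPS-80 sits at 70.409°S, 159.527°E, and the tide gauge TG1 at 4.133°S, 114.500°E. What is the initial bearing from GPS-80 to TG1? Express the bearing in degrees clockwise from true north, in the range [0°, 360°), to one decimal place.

312.2°

Δλ = -45.0270°
y = sin Δλ · cos φ₂ = -0.705600
x = cos φ₁ sin φ₂ − sin φ₁ cos φ₂ cos Δλ = 0.639961
θ = atan2(y, x) = -47.7928° → 312.2072° (mod 360°)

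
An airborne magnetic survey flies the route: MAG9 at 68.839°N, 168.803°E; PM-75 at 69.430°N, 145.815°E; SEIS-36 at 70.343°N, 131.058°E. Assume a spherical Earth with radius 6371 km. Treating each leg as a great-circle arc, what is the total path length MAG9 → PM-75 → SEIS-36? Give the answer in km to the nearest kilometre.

MAG9→PM-75: c = 0.142427 rad, d = 907.40 km
PM-75→SEIS-36: c = 0.089757 rad, d = 571.84 km
Total = 907.40 + 571.84 = 1479.24 km

1479 km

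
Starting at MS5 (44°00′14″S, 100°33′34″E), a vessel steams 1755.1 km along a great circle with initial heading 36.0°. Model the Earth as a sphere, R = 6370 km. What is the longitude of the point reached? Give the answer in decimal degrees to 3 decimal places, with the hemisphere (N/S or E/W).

MS5: φ = -44.00389°, λ = +100.55944°
δ = d/R = 1755.1/6370 = 0.275526 rad
φ₂ = arcsin(sin φ₁ cos δ + cos φ₁ sin δ cos θ)
   = arcsin(-0.69471·0.96228 + 0.71929·0.27205·0.80902) = -30.67657°
λ₂ = λ₁ + atan2(sin θ sin δ cos φ₁, cos δ − sin φ₁ sin φ₂) = 111.27464°

111.275°E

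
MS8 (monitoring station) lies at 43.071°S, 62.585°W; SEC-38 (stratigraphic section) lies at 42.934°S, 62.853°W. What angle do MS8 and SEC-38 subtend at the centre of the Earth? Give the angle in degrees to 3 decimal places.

Δφ = 0.1370°,  Δλ = -0.2680°
a = sin²(Δφ/2) + cos φ₁ cos φ₂ sin²(Δλ/2) = 0.000004
c = 2·arcsin(√a) = 0.004174 rad = 0.2391°

0.239°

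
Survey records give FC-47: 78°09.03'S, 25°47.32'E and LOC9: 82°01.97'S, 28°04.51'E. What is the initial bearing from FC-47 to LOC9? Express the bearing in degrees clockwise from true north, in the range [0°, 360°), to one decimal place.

175.3°

FC-47: φ = -78.15050°, λ = +25.78867°
LOC9: φ = -82.03283°, λ = +28.07517°
Δλ = 2.2865°
y = sin Δλ · cos φ₂ = 0.005530
x = cos φ₁ sin φ₂ − sin φ₁ cos φ₂ cos Δλ = -0.067816
θ = atan2(y, x) = 175.3383° → 175.3383° (mod 360°)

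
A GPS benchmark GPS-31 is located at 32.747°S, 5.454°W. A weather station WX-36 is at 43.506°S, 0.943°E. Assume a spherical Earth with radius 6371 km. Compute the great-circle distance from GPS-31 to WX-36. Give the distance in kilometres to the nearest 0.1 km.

1319.7 km

Δφ = -10.7590°,  Δλ = 6.3970°
a = sin²(Δφ/2) + cos φ₁ cos φ₂ sin²(Δλ/2) = 0.010689
c = 2·arcsin(√a) = 0.207141 rad = 11.8683°
d = R·c = 6371 × 0.207141 = 1319.7 km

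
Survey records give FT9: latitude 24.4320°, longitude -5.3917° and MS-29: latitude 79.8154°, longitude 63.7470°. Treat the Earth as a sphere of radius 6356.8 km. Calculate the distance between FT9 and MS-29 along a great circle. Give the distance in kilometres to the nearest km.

6915 km

Δφ = 55.3834°,  Δλ = 69.1387°
a = sin²(Δφ/2) + cos φ₁ cos φ₂ sin²(Δλ/2) = 0.267788
c = 2·arcsin(√a) = 1.087812 rad = 62.3270°
d = R·c = 6356.8 × 1.087812 = 6915.0 km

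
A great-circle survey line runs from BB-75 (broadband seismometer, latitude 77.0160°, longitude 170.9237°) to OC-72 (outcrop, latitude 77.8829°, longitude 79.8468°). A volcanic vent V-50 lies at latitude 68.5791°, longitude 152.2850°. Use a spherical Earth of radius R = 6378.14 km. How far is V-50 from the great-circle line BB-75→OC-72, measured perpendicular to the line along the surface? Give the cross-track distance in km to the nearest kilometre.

1107 km

δ₁₃ = central angle BB-75→V-50 = 0.174149 rad  (haversine)
θ₁₃ = bearing BB-75→V-50 = 222.349°,  θ₁₂ = bearing BB-75→OC-72 = 316.803°
dₓₜ = R·arcsin(sin δ₁₃ · sin(θ₁₃ − θ₁₂)) = 6378.14·arcsin(0.17327·sin(-94.454°)) = -1107.356 km
|dₓₜ| = 1107.356 km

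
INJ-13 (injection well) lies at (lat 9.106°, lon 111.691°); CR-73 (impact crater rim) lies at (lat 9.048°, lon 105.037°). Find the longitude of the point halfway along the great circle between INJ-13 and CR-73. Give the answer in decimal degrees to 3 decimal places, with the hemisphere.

Bx = cos φ₂ cos Δλ = 0.980905,  By = cos φ₂ sin Δλ = -0.114432
φₘ = atan2(sin φ₁ + sin φ₂, √((cos φ₁ + Bx)² + By²)) = 9.09207°
λₘ = λ₁ + atan2(By, cos φ₁ + Bx) = 108.36373°

108.364°E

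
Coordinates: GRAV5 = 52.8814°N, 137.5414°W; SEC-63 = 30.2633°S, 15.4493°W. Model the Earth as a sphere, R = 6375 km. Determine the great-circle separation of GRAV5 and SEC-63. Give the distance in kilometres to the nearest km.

14770 km

Δφ = -83.1447°,  Δλ = 122.0921°
a = sin²(Δφ/2) + cos φ₁ cos φ₂ sin²(Δλ/2) = 0.839390
c = 2·arcsin(√a) = 2.316898 rad = 132.7484°
d = R·c = 6375 × 2.316898 = 14770.2 km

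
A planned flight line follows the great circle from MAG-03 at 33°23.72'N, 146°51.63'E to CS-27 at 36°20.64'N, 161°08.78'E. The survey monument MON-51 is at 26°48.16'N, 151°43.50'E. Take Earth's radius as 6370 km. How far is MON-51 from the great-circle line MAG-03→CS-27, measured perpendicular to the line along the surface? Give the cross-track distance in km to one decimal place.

MAG-03: φ = +33.39533°, λ = +146.86050°
CS-27: φ = +36.34400°, λ = +161.14633°
MON-51: φ = +26.80267°, λ = +151.72500°
δ₁₃ = central angle MAG-03→MON-51 = 0.136464 rad  (haversine)
θ₁₃ = bearing MAG-03→MON-51 = 146.195°,  θ₁₂ = bearing MAG-03→CS-27 = 71.851°
dₓₜ = R·arcsin(sin δ₁₃ · sin(θ₁₃ − θ₁₂)) = 6370·arcsin(0.13604·sin(74.343°)) = 836.829 km
|dₓₜ| = 836.829 km

836.8 km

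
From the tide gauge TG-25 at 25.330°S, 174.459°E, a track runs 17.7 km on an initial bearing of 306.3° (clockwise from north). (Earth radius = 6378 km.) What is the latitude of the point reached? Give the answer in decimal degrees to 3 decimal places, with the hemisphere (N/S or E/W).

δ = d/R = 17.7/6378 = 0.002775 rad
φ₂ = arcsin(sin φ₁ cos δ + cos φ₁ sin δ cos θ)
   = arcsin(-0.42783·1.00000 + 0.90386·0.00278·0.59201) = -25.23580°
λ₂ = λ₁ + atan2(sin θ sin δ cos φ₁, cos δ − sin φ₁ sin φ₂) = 174.31733°

25.236°S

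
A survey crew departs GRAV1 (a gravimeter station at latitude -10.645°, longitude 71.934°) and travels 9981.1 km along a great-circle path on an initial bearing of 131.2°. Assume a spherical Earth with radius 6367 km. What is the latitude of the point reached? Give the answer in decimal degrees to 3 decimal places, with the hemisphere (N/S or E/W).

40.386°S

δ = d/R = 9981.1/6367 = 1.567630 rad
φ₂ = arcsin(sin φ₁ cos δ + cos φ₁ sin δ cos θ)
   = arcsin(-0.18472·0.00317 + 0.98279·0.99999·-0.65869) = -40.38612°
λ₂ = λ₁ + atan2(sin θ sin δ cos φ₁, cos δ − sin φ₁ sin φ₂) = 170.88887°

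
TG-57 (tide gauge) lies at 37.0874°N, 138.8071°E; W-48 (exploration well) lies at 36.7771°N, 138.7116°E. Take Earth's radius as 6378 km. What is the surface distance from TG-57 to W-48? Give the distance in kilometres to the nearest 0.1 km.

35.6 km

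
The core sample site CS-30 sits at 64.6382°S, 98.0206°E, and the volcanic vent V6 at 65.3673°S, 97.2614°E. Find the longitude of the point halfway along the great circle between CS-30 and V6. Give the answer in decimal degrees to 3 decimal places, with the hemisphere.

97.646°E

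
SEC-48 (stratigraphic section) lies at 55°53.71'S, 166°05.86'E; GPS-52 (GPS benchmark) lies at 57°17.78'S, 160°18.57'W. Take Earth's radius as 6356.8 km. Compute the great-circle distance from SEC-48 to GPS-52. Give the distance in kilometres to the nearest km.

2037 km

SEC-48: φ = -55.89517°, λ = +166.09767°
GPS-52: φ = -57.29633°, λ = -160.30950°
Δφ = -1.4012°,  Δλ = 33.5928°
a = sin²(Δφ/2) + cos φ₁ cos φ₂ sin²(Δλ/2) = 0.025447
c = 2·arcsin(√a) = 0.320412 rad = 18.3582°
d = R·c = 6356.8 × 0.320412 = 2036.8 km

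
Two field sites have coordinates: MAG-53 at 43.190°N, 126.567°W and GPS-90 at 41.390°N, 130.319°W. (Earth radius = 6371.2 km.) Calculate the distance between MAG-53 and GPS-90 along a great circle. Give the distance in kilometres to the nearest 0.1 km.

367.8 km

Δφ = -1.8000°,  Δλ = -3.7520°
a = sin²(Δφ/2) + cos φ₁ cos φ₂ sin²(Δλ/2) = 0.000833
c = 2·arcsin(√a) = 0.057728 rad = 3.3076°
d = R·c = 6371.2 × 0.057728 = 367.8 km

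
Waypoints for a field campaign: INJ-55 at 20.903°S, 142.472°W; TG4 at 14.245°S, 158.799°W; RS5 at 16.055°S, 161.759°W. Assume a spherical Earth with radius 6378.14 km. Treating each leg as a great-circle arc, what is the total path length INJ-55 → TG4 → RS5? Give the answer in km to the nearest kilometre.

INJ-55→TG4: c = 0.295209 rad, d = 1882.89 km
TG4→RS5: c = 0.059028 rad, d = 376.49 km
Total = 1882.89 + 376.49 = 2259.38 km

2259 km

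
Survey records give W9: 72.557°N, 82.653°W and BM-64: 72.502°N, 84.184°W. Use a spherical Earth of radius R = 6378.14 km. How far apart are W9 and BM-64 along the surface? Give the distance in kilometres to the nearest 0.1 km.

Δφ = -0.0550°,  Δλ = -1.5310°
a = sin²(Δφ/2) + cos φ₁ cos φ₂ sin²(Δλ/2) = 0.000016
c = 2·arcsin(√a) = 0.008079 rad = 0.4629°
d = R·c = 6378.14 × 0.008079 = 51.5 km

51.5 km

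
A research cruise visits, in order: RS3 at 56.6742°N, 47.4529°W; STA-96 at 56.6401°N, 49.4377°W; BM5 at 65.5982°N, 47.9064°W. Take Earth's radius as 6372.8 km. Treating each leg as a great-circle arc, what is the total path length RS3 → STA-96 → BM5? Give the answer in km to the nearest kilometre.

1121 km

RS3→STA-96: c = 0.019049 rad, d = 121.40 km
STA-96→BM5: c = 0.156869 rad, d = 999.69 km
Total = 121.40 + 999.69 = 1121.09 km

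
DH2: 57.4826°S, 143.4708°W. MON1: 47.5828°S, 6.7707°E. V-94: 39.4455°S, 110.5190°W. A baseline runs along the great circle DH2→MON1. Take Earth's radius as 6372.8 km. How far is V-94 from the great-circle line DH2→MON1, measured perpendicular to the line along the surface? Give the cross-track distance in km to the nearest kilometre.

δ₁₃ = central angle DH2→V-94 = 0.486284 rad  (haversine)
θ₁₃ = bearing DH2→V-94 = 63.999°,  θ₁₂ = bearing DH2→MON1 = 159.398°
dₓₜ = R·arcsin(sin δ₁₃ · sin(θ₁₃ − θ₁₂)) = 6372.8·arcsin(0.46734·sin(-95.399°)) = -3084.050 km
|dₓₜ| = 3084.050 km

3084 km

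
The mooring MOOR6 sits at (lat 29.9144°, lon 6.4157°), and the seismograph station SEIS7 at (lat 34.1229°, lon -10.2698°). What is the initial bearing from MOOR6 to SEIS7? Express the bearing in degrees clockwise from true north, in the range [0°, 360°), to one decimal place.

Δλ = -16.6855°
y = sin Δλ · cos φ₂ = -0.237687
x = cos φ₁ sin φ₂ − sin φ₁ cos φ₂ cos Δλ = 0.090769
θ = atan2(y, x) = -69.0989° → 290.9011° (mod 360°)

290.9°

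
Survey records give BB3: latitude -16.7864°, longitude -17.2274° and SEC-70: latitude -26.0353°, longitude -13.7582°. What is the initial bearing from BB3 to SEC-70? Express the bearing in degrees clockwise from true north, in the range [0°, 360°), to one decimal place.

Δλ = 3.4692°
y = sin Δλ · cos φ₂ = 0.054371
x = cos φ₁ sin φ₂ − sin φ₁ cos φ₂ cos Δλ = -0.161199
θ = atan2(y, x) = 161.3611° → 161.3611° (mod 360°)

161.4°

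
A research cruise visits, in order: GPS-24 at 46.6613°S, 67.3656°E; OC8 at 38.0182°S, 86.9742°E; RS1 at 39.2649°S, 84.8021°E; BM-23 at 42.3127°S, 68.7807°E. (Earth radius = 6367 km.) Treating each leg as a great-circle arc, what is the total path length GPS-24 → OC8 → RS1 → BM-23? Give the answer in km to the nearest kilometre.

GPS-24→OC8: c = 0.293325 rad, d = 1867.60 km
OC8→RS1: c = 0.036744 rad, d = 233.95 km
RS1→BM-23: c = 0.217927 rad, d = 1387.54 km
Total = 1867.60 + 233.95 + 1387.54 = 3489.09 km

3489 km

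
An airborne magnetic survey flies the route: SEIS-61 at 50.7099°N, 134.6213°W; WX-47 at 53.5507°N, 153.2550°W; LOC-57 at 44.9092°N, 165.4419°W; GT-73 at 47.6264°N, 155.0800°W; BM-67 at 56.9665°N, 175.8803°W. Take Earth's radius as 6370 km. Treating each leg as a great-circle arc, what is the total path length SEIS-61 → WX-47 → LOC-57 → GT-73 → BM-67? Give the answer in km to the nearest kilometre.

SEIS-61→WX-47: c = 0.205054 rad, d = 1306.20 km
WX-47→LOC-57: c = 0.204486 rad, d = 1302.57 km
LOC-57→GT-73: c = 0.133581 rad, d = 850.91 km
GT-73→BM-67: c = 0.273628 rad, d = 1743.01 km
Total = 1306.20 + 1302.57 + 850.91 + 1743.01 = 5202.69 km

5203 km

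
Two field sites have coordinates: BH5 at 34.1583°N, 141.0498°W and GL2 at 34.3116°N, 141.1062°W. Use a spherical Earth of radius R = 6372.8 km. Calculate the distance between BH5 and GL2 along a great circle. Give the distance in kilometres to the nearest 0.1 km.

17.8 km

Δφ = 0.1533°,  Δλ = -0.0564°
a = sin²(Δφ/2) + cos φ₁ cos φ₂ sin²(Δλ/2) = 0.000002
c = 2·arcsin(√a) = 0.002797 rad = 0.1602°
d = R·c = 6372.8 × 0.002797 = 17.8 km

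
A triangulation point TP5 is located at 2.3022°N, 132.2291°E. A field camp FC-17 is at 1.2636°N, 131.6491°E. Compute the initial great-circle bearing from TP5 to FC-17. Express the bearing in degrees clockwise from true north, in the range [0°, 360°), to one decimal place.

209.2°

Δλ = -0.5800°
y = sin Δλ · cos φ₂ = -0.010120
x = cos φ₁ sin φ₂ − sin φ₁ cos φ₂ cos Δλ = -0.018124
θ = atan2(y, x) = -150.8213° → 209.1787° (mod 360°)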